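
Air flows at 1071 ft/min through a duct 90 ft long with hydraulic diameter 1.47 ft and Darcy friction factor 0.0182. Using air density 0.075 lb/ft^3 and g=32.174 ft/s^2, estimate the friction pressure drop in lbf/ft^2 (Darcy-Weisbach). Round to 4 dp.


v_fps = 1071/60 = 17.85 ft/s
dp = 0.0182*(90/1.47)*0.075*17.85^2/(2*32.174) = 0.4138 lbf/ft^2

0.4138 lbf/ft^2


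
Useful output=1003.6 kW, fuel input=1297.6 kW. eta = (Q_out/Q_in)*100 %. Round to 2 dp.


eta = (1003.6/1297.6)*100 = 77.34 %

77.34 %


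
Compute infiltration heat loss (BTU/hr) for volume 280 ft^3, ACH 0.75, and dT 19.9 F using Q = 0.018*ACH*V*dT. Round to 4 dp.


Q = 0.018 * 0.75 * 280 * 19.9 = 75.2220 BTU/hr

75.2220 BTU/hr


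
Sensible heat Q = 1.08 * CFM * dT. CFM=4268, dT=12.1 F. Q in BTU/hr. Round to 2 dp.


Q = 1.08 * 4268 * 12.1 = 55774.22 BTU/hr

55774.22 BTU/hr


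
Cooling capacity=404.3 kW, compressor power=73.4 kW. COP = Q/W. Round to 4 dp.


COP = 404.3 / 73.4 = 5.5082

5.5082


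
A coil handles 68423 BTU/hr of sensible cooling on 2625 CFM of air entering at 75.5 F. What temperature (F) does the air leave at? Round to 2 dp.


dT = 68423/(1.08*2625) = 24.1351
T_leave = 75.5 - 24.1351 = 51.36 F

51.36 F


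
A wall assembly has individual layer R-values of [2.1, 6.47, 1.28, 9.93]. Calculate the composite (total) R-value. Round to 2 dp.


R_total = 2.1 + 6.47 + 1.28 + 9.93 = 19.78

19.78


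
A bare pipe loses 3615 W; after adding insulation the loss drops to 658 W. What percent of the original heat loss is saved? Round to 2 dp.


Savings = ((3615-658)/3615)*100 = 81.80 %

81.80 %


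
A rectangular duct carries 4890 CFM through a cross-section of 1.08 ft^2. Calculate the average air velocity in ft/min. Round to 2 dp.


V = 4890 / 1.08 = 4527.78 ft/min

4527.78 ft/min


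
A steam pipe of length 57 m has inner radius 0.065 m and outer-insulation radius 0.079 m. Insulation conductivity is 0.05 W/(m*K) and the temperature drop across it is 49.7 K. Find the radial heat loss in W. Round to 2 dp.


Q = 2*pi*0.05*57*49.7/ln(0.079/0.065) = 4562.59 W

4562.59 W


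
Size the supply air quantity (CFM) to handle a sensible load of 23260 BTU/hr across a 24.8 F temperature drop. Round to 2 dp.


CFM = 23260 / (1.08 * 24.8) = 868.43

868.43 CFM


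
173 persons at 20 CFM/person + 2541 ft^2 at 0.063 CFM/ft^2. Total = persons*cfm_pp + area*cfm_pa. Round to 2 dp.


Total = 173*20 + 2541*0.063 = 3620.08 CFM

3620.08 CFM


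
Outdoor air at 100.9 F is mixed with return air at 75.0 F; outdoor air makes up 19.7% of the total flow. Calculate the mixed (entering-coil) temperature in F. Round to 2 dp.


T_mix = 75.0 + (19.7/100)*(100.9-75.0) = 80.10 F

80.10 F


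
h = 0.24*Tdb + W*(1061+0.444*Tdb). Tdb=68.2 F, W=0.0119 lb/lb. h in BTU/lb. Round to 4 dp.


h = 0.24*68.2 + 0.0119*(1061+0.444*68.2) = 29.3542 BTU/lb

29.3542 BTU/lb


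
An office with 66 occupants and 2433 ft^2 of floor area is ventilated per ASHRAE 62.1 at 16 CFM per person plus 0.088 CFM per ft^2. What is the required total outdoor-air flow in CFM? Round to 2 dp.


Total = 66*16 + 2433*0.088 = 1270.10 CFM

1270.10 CFM


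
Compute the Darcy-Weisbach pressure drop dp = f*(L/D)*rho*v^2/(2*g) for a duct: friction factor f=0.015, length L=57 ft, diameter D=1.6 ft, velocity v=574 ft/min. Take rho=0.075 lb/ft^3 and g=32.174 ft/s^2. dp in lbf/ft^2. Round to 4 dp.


v_fps = 574/60 = 9.5667 ft/s
dp = 0.015*(57/1.6)*0.075*9.5667^2/(2*32.174) = 0.0570 lbf/ft^2

0.0570 lbf/ft^2


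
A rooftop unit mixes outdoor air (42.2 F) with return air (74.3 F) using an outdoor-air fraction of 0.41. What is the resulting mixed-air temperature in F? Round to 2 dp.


T_mix = 0.41*42.2 + 0.59*74.3 = 61.14 F

61.14 F


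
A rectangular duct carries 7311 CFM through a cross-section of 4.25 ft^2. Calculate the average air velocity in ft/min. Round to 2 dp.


V = 7311 / 4.25 = 1720.24 ft/min

1720.24 ft/min


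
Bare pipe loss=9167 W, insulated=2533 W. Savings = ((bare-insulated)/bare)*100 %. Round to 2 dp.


Savings = ((9167-2533)/9167)*100 = 72.37 %

72.37 %


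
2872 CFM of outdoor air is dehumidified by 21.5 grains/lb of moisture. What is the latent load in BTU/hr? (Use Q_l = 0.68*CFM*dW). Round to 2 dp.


Q = 0.68 * 2872 * 21.5 = 41988.64 BTU/hr

41988.64 BTU/hr


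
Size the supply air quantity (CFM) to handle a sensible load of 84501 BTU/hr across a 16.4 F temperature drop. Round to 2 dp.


CFM = 84501 / (1.08 * 16.4) = 4770.83

4770.83 CFM


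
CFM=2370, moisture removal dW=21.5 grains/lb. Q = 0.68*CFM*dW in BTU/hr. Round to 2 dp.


Q = 0.68 * 2370 * 21.5 = 34649.40 BTU/hr

34649.40 BTU/hr


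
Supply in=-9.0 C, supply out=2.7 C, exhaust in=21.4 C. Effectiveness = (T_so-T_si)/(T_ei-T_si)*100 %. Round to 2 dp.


eff = (2.7-(-9.0))/(21.4-(-9.0))*100 = 38.49 %

38.49 %


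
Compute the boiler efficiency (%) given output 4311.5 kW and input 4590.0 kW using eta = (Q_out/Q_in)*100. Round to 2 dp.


eta = (4311.5/4590.0)*100 = 93.93 %

93.93 %


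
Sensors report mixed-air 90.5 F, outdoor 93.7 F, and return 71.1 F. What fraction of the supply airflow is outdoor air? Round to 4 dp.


frac = (90.5 - 71.1) / (93.7 - 71.1) = 0.8584

0.8584


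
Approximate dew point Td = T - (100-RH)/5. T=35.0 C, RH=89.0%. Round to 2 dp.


Td = 35.0 - (100-89.0)/5 = 32.80 C

32.80 C


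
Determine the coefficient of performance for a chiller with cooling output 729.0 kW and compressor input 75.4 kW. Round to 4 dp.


COP = 729.0 / 75.4 = 9.6684

9.6684


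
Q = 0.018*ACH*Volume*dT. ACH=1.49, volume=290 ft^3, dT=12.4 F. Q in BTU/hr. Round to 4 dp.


Q = 0.018 * 1.49 * 290 * 12.4 = 96.4447 BTU/hr

96.4447 BTU/hr


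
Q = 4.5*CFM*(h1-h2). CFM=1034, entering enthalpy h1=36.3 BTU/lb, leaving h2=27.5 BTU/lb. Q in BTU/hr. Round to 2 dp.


Q = 4.5 * 1034 * (36.3 - 27.5) = 40946.40 BTU/hr

40946.40 BTU/hr


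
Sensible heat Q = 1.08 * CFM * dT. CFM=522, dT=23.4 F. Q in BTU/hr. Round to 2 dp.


Q = 1.08 * 522 * 23.4 = 13191.98 BTU/hr

13191.98 BTU/hr


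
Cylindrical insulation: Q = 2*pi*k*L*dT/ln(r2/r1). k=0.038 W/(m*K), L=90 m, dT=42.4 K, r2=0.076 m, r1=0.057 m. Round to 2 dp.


Q = 2*pi*0.038*90*42.4/ln(0.076/0.057) = 3167.08 W

3167.08 W


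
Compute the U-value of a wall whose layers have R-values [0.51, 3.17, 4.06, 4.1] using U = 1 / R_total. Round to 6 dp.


R_total = 0.51 + 3.17 + 4.06 + 4.1 = 11.84
U = 1/11.84 = 0.084459

0.084459


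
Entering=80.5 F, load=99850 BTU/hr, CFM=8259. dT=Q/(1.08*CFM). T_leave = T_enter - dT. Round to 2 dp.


dT = 99850/(1.08*8259) = 11.1943
T_leave = 80.5 - 11.1943 = 69.31 F

69.31 F


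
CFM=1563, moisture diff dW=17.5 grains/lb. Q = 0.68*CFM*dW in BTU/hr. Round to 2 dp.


Q = 0.68 * 1563 * 17.5 = 18599.70 BTU/hr

18599.70 BTU/hr


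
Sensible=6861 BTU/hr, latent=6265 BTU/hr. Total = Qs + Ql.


Qt = 6861 + 6265 = 13126 BTU/hr

13126 BTU/hr


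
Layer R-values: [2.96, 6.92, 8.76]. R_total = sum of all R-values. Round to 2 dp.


R_total = 2.96 + 6.92 + 8.76 = 18.64

18.64


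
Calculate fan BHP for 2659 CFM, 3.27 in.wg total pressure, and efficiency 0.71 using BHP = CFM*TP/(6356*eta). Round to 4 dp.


BHP = 2659 * 3.27 / (6356 * 0.71) = 1.9267 hp

1.9267 hp


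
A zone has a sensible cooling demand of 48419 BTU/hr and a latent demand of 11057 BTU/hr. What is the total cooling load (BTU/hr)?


Qt = 48419 + 11057 = 59476 BTU/hr

59476 BTU/hr


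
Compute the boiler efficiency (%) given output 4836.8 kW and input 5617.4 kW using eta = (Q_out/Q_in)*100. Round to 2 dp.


eta = (4836.8/5617.4)*100 = 86.10 %

86.10 %


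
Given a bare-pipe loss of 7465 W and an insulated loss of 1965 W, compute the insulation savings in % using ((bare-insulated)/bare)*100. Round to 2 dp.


Savings = ((7465-1965)/7465)*100 = 73.68 %

73.68 %


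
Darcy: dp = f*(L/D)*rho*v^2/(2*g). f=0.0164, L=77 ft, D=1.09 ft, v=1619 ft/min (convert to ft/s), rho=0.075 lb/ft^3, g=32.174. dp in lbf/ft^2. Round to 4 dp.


v_fps = 1619/60 = 26.9833 ft/s
dp = 0.0164*(77/1.09)*0.075*26.9833^2/(2*32.174) = 0.9832 lbf/ft^2

0.9832 lbf/ft^2


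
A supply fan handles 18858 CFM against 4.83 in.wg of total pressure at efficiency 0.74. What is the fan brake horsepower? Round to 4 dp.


BHP = 18858 * 4.83 / (6356 * 0.74) = 19.3654 hp

19.3654 hp


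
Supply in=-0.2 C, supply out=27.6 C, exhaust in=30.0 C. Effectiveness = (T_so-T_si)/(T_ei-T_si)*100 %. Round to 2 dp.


eff = (27.6-(-0.2))/(30.0-(-0.2))*100 = 92.05 %

92.05 %


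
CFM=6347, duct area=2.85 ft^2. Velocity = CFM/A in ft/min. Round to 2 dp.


V = 6347 / 2.85 = 2227.02 ft/min

2227.02 ft/min


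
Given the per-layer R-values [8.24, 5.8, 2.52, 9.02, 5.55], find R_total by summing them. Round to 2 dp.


R_total = 8.24 + 5.8 + 2.52 + 9.02 + 5.55 = 31.13

31.13


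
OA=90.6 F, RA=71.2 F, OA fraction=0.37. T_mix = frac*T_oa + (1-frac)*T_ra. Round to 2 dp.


T_mix = 0.37*90.6 + 0.63*71.2 = 78.38 F

78.38 F


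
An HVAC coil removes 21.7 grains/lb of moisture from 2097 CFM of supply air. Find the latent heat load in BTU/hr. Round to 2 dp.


Q = 0.68 * 2097 * 21.7 = 30943.33 BTU/hr

30943.33 BTU/hr


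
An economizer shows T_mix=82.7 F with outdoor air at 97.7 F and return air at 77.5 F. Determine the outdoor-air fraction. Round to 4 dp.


frac = (82.7 - 77.5) / (97.7 - 77.5) = 0.2574

0.2574


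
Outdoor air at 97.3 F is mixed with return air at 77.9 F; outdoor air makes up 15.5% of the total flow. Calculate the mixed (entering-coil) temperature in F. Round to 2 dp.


T_mix = 77.9 + (15.5/100)*(97.3-77.9) = 80.91 F

80.91 F


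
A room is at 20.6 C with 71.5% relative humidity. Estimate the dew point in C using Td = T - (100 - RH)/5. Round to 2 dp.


Td = 20.6 - (100-71.5)/5 = 14.90 C

14.90 C


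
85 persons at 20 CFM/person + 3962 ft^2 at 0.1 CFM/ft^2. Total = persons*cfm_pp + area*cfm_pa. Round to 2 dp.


Total = 85*20 + 3962*0.1 = 2096.20 CFM

2096.20 CFM


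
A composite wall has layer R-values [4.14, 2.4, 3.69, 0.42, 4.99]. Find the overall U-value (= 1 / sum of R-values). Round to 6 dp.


R_total = 4.14 + 2.4 + 3.69 + 0.42 + 4.99 = 15.64
U = 1/15.64 = 0.063939

0.063939


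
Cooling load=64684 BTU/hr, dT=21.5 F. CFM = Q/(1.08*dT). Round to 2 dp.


CFM = 64684 / (1.08 * 21.5) = 2785.70

2785.70 CFM


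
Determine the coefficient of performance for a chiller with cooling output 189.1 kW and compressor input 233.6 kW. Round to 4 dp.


COP = 189.1 / 233.6 = 0.8095

0.8095


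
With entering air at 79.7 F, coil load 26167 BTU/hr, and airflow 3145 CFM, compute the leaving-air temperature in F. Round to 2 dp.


dT = 26167/(1.08*3145) = 7.7039
T_leave = 79.7 - 7.7039 = 72.00 F

72.00 F


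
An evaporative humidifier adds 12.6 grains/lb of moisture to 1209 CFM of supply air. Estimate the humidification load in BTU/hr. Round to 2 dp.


Q = 0.68 * 1209 * 12.6 = 10358.71 BTU/hr

10358.71 BTU/hr


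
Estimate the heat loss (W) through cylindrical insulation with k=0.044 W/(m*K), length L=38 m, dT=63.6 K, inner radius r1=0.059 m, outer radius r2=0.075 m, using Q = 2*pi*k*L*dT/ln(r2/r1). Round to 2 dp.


Q = 2*pi*0.044*38*63.6/ln(0.075/0.059) = 2784.53 W

2784.53 W


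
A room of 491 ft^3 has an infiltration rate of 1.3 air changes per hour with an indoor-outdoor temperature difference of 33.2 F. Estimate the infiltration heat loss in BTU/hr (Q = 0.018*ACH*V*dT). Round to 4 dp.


Q = 0.018 * 1.3 * 491 * 33.2 = 381.4481 BTU/hr

381.4481 BTU/hr


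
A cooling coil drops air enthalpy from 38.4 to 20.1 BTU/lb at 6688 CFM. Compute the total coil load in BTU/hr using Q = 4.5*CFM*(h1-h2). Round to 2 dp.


Q = 4.5 * 6688 * (38.4 - 20.1) = 550756.80 BTU/hr

550756.80 BTU/hr


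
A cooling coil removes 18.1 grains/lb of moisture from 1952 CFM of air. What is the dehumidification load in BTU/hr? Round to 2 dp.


Q = 0.68 * 1952 * 18.1 = 24025.22 BTU/hr

24025.22 BTU/hr


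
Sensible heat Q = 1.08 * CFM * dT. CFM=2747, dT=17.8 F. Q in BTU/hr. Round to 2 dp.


Q = 1.08 * 2747 * 17.8 = 52808.33 BTU/hr

52808.33 BTU/hr


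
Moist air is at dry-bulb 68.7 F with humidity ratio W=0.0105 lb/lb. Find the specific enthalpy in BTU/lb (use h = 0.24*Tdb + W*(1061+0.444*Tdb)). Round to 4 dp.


h = 0.24*68.7 + 0.0105*(1061+0.444*68.7) = 27.9488 BTU/lb

27.9488 BTU/lb


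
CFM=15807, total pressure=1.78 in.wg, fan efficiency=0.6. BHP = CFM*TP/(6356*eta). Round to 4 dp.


BHP = 15807 * 1.78 / (6356 * 0.6) = 7.3779 hp

7.3779 hp


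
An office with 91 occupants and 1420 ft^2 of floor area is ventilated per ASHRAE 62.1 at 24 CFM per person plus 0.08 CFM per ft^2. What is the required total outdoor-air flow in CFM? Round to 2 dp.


Total = 91*24 + 1420*0.08 = 2297.60 CFM

2297.60 CFM


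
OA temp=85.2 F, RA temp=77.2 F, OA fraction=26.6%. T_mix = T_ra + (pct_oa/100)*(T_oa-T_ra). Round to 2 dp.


T_mix = 77.2 + (26.6/100)*(85.2-77.2) = 79.33 F

79.33 F


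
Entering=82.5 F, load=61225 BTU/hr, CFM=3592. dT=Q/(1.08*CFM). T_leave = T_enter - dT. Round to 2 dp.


dT = 61225/(1.08*3592) = 15.7822
T_leave = 82.5 - 15.7822 = 66.72 F

66.72 F


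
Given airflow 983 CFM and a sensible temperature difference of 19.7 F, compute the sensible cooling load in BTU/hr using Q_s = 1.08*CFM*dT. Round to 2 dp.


Q = 1.08 * 983 * 19.7 = 20914.31 BTU/hr

20914.31 BTU/hr


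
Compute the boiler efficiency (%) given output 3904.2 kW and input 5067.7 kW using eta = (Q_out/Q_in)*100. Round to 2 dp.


eta = (3904.2/5067.7)*100 = 77.04 %

77.04 %


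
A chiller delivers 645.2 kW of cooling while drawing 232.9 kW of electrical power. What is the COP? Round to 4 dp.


COP = 645.2 / 232.9 = 2.7703

2.7703


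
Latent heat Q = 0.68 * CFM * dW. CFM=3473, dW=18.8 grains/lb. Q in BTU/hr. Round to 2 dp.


Q = 0.68 * 3473 * 18.8 = 44398.83 BTU/hr

44398.83 BTU/hr


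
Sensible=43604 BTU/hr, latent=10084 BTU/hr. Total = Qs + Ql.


Qt = 43604 + 10084 = 53688 BTU/hr

53688 BTU/hr


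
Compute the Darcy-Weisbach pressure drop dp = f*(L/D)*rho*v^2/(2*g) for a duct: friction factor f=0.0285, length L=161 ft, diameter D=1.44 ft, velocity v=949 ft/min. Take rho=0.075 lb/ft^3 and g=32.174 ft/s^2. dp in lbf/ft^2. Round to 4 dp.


v_fps = 949/60 = 15.8167 ft/s
dp = 0.0285*(161/1.44)*0.075*15.8167^2/(2*32.174) = 0.9291 lbf/ft^2

0.9291 lbf/ft^2


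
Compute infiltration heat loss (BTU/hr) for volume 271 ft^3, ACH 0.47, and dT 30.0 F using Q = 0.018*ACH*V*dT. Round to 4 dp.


Q = 0.018 * 0.47 * 271 * 30.0 = 68.7798 BTU/hr

68.7798 BTU/hr


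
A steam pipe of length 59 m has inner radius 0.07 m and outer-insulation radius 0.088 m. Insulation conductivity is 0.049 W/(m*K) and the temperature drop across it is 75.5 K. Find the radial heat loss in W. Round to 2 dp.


Q = 2*pi*0.049*59*75.5/ln(0.088/0.07) = 5992.94 W

5992.94 W


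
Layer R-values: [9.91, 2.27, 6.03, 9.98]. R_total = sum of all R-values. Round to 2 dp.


R_total = 9.91 + 2.27 + 6.03 + 9.98 = 28.19

28.19


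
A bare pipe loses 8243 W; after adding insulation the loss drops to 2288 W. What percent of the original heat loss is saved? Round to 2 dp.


Savings = ((8243-2288)/8243)*100 = 72.24 %

72.24 %


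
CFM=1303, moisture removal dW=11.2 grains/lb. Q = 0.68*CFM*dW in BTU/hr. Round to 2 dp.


Q = 0.68 * 1303 * 11.2 = 9923.65 BTU/hr

9923.65 BTU/hr


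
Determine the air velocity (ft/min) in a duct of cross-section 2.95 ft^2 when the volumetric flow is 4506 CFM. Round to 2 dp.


V = 4506 / 2.95 = 1527.46 ft/min

1527.46 ft/min


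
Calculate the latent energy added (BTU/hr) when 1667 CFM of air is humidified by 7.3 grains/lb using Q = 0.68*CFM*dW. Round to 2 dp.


Q = 0.68 * 1667 * 7.3 = 8274.99 BTU/hr

8274.99 BTU/hr


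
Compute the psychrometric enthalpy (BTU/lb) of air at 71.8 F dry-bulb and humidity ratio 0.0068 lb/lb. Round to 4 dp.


h = 0.24*71.8 + 0.0068*(1061+0.444*71.8) = 24.6636 BTU/lb

24.6636 BTU/lb


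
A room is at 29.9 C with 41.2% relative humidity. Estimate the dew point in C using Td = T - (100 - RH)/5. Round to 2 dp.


Td = 29.9 - (100-41.2)/5 = 18.14 C

18.14 C


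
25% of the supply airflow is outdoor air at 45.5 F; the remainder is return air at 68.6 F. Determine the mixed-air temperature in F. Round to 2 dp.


T_mix = 0.25*45.5 + 0.75*68.6 = 62.83 F

62.83 F


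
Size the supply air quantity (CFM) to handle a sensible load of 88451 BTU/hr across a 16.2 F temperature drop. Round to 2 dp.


CFM = 88451 / (1.08 * 16.2) = 5055.50

5055.50 CFM


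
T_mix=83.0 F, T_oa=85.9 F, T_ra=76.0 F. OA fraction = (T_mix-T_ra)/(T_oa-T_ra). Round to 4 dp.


frac = (83.0 - 76.0) / (85.9 - 76.0) = 0.7071

0.7071


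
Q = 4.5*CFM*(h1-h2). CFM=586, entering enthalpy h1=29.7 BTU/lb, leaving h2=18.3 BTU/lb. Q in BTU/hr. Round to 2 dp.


Q = 4.5 * 586 * (29.7 - 18.3) = 30061.80 BTU/hr

30061.80 BTU/hr


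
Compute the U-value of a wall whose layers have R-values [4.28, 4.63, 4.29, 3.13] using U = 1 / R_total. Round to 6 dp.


R_total = 4.28 + 4.63 + 4.29 + 3.13 = 16.33
U = 1/16.33 = 0.061237

0.061237


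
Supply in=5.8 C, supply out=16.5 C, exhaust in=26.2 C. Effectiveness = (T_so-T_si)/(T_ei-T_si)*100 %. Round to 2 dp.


eff = (16.5-5.8)/(26.2-5.8)*100 = 52.45 %

52.45 %


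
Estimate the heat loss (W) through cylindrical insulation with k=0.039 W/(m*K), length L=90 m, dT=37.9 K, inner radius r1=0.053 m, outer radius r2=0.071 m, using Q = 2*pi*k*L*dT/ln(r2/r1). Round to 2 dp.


Q = 2*pi*0.039*90*37.9/ln(0.071/0.053) = 2858.69 W

2858.69 W


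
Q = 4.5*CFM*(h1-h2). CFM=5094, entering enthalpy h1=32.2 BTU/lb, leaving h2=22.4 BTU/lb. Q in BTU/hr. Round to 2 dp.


Q = 4.5 * 5094 * (32.2 - 22.4) = 224645.40 BTU/hr

224645.40 BTU/hr


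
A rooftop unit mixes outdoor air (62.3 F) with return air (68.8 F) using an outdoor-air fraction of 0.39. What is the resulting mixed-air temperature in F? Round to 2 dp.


T_mix = 0.39*62.3 + 0.61*68.8 = 66.27 F

66.27 F


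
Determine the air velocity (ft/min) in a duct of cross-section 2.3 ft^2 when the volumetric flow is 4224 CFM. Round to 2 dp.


V = 4224 / 2.3 = 1836.52 ft/min

1836.52 ft/min


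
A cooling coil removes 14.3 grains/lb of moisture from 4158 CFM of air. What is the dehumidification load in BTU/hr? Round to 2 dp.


Q = 0.68 * 4158 * 14.3 = 40432.39 BTU/hr

40432.39 BTU/hr


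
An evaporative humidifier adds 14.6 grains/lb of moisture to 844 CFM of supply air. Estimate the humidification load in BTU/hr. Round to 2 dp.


Q = 0.68 * 844 * 14.6 = 8379.23 BTU/hr

8379.23 BTU/hr


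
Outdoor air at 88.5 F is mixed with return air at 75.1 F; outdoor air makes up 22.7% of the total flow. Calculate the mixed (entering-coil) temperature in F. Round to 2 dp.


T_mix = 75.1 + (22.7/100)*(88.5-75.1) = 78.14 F

78.14 F


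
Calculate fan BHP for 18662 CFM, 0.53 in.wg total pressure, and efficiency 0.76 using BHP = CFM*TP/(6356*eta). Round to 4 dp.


BHP = 18662 * 0.53 / (6356 * 0.76) = 2.0476 hp

2.0476 hp


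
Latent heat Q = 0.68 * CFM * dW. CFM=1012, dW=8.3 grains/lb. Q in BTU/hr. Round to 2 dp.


Q = 0.68 * 1012 * 8.3 = 5711.73 BTU/hr

5711.73 BTU/hr


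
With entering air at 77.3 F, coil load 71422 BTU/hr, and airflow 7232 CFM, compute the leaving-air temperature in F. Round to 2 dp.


dT = 71422/(1.08*7232) = 9.1443
T_leave = 77.3 - 9.1443 = 68.16 F

68.16 F


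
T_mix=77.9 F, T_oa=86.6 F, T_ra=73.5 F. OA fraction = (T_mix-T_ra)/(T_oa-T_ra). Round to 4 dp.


frac = (77.9 - 73.5) / (86.6 - 73.5) = 0.3359

0.3359


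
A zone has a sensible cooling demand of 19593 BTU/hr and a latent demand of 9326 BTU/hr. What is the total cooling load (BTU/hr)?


Qt = 19593 + 9326 = 28919 BTU/hr

28919 BTU/hr


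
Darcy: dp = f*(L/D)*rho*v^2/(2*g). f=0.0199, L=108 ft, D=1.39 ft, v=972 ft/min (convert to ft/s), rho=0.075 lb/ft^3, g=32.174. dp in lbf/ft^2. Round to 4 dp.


v_fps = 972/60 = 16.2 ft/s
dp = 0.0199*(108/1.39)*0.075*16.2^2/(2*32.174) = 0.4730 lbf/ft^2

0.4730 lbf/ft^2


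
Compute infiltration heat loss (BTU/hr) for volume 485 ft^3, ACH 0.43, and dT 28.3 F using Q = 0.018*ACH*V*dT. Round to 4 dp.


Q = 0.018 * 0.43 * 485 * 28.3 = 106.2354 BTU/hr

106.2354 BTU/hr


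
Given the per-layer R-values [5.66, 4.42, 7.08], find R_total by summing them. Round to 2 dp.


R_total = 5.66 + 4.42 + 7.08 = 17.16

17.16


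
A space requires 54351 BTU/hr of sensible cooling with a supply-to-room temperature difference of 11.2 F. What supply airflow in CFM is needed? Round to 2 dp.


CFM = 54351 / (1.08 * 11.2) = 4493.30

4493.30 CFM


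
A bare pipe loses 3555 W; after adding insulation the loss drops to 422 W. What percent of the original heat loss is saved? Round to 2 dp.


Savings = ((3555-422)/3555)*100 = 88.13 %

88.13 %


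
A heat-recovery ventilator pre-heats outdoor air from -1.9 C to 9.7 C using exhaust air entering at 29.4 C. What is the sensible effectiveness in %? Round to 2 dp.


eff = (9.7-(-1.9))/(29.4-(-1.9))*100 = 37.06 %

37.06 %


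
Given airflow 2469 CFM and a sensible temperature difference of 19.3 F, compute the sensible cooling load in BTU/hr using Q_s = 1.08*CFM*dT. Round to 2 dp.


Q = 1.08 * 2469 * 19.3 = 51463.84 BTU/hr

51463.84 BTU/hr


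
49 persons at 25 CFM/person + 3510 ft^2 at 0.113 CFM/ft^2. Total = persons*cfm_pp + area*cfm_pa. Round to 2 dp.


Total = 49*25 + 3510*0.113 = 1621.63 CFM

1621.63 CFM


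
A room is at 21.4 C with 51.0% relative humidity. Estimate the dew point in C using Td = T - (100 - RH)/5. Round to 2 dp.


Td = 21.4 - (100-51.0)/5 = 11.60 C

11.60 C


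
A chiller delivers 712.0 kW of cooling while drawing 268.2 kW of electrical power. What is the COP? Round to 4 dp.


COP = 712.0 / 268.2 = 2.6547

2.6547


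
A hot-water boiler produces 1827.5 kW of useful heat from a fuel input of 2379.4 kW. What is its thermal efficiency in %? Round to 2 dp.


eta = (1827.5/2379.4)*100 = 76.81 %

76.81 %


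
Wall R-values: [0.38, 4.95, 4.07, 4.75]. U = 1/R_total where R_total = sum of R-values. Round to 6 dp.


R_total = 0.38 + 4.95 + 4.07 + 4.75 = 14.15
U = 1/14.15 = 0.070671

0.070671


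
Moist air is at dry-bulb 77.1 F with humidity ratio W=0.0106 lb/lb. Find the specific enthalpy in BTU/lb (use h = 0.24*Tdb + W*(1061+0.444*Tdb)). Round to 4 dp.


h = 0.24*77.1 + 0.0106*(1061+0.444*77.1) = 30.1135 BTU/lb

30.1135 BTU/lb


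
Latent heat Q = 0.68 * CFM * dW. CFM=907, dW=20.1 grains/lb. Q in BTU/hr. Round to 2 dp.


Q = 0.68 * 907 * 20.1 = 12396.88 BTU/hr

12396.88 BTU/hr


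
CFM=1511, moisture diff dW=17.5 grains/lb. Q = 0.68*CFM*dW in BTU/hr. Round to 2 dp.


Q = 0.68 * 1511 * 17.5 = 17980.90 BTU/hr

17980.90 BTU/hr


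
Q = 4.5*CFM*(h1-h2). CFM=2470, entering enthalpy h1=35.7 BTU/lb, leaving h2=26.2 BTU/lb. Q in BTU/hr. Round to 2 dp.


Q = 4.5 * 2470 * (35.7 - 26.2) = 105592.50 BTU/hr

105592.50 BTU/hr


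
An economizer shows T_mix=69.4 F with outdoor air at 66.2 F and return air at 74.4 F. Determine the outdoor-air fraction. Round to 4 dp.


frac = (69.4 - 74.4) / (66.2 - 74.4) = 0.6098

0.6098


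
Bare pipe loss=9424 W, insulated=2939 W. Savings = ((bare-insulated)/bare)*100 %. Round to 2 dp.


Savings = ((9424-2939)/9424)*100 = 68.81 %

68.81 %


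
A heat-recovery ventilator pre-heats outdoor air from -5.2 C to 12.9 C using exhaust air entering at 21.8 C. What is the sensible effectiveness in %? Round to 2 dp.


eff = (12.9-(-5.2))/(21.8-(-5.2))*100 = 67.04 %

67.04 %


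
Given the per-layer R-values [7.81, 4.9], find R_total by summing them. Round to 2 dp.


R_total = 7.81 + 4.9 = 12.71

12.71


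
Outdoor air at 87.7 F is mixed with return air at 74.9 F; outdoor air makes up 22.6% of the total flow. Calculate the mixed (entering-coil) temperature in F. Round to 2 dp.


T_mix = 74.9 + (22.6/100)*(87.7-74.9) = 77.79 F

77.79 F


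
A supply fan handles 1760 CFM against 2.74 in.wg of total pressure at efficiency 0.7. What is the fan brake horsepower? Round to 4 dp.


BHP = 1760 * 2.74 / (6356 * 0.7) = 1.0839 hp

1.0839 hp


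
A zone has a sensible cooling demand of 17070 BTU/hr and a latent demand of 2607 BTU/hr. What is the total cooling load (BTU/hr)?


Qt = 17070 + 2607 = 19677 BTU/hr

19677 BTU/hr


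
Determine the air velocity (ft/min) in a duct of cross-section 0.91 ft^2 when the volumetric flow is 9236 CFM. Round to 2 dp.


V = 9236 / 0.91 = 10149.45 ft/min

10149.45 ft/min


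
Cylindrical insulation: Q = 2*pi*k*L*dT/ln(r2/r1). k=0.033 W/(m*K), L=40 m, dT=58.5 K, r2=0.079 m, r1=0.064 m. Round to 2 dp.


Q = 2*pi*0.033*40*58.5/ln(0.079/0.064) = 2304.22 W

2304.22 W


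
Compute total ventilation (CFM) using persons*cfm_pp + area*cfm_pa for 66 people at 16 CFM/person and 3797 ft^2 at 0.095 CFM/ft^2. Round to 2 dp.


Total = 66*16 + 3797*0.095 = 1416.72 CFM

1416.72 CFM


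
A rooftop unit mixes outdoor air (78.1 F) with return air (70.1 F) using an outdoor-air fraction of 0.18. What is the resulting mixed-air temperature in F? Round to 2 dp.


T_mix = 0.18*78.1 + 0.82*70.1 = 71.54 F

71.54 F


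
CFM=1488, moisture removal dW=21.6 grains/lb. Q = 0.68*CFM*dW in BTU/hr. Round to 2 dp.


Q = 0.68 * 1488 * 21.6 = 21855.74 BTU/hr

21855.74 BTU/hr


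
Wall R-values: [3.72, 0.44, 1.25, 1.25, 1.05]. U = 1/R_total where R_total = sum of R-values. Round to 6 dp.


R_total = 3.72 + 0.44 + 1.25 + 1.25 + 1.05 = 7.71
U = 1/7.71 = 0.129702

0.129702


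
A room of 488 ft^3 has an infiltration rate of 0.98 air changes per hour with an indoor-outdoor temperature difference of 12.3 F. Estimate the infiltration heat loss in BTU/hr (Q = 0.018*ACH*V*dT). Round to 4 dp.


Q = 0.018 * 0.98 * 488 * 12.3 = 105.8823 BTU/hr

105.8823 BTU/hr


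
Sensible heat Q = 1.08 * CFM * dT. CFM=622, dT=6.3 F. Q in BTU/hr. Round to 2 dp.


Q = 1.08 * 622 * 6.3 = 4232.09 BTU/hr

4232.09 BTU/hr


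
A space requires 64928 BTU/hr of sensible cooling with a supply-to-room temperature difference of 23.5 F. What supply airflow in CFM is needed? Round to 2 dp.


CFM = 64928 / (1.08 * 23.5) = 2558.23

2558.23 CFM


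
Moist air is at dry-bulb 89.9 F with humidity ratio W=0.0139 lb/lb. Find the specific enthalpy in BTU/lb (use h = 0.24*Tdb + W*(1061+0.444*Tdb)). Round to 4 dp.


h = 0.24*89.9 + 0.0139*(1061+0.444*89.9) = 36.8787 BTU/lb

36.8787 BTU/lb


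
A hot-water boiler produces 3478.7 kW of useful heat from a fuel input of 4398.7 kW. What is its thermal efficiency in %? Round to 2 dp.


eta = (3478.7/4398.7)*100 = 79.08 %

79.08 %


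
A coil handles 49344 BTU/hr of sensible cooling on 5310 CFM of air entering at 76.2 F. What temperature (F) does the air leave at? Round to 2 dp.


dT = 49344/(1.08*5310) = 8.6043
T_leave = 76.2 - 8.6043 = 67.60 F

67.60 F


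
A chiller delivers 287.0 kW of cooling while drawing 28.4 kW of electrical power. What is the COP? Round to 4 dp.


COP = 287.0 / 28.4 = 10.1056

10.1056


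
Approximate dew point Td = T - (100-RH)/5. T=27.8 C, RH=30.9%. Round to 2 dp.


Td = 27.8 - (100-30.9)/5 = 13.98 C

13.98 C


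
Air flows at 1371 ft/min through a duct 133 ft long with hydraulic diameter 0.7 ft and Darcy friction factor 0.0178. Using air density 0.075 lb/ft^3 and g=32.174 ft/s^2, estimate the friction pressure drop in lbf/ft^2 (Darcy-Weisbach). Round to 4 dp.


v_fps = 1371/60 = 22.85 ft/s
dp = 0.0178*(133/0.7)*0.075*22.85^2/(2*32.174) = 2.0581 lbf/ft^2

2.0581 lbf/ft^2


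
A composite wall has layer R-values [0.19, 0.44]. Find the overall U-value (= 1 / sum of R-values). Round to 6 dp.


R_total = 0.19 + 0.44 = 0.63
U = 1/0.63 = 1.587302

1.587302


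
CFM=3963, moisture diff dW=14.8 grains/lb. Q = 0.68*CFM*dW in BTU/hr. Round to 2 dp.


Q = 0.68 * 3963 * 14.8 = 39883.63 BTU/hr

39883.63 BTU/hr


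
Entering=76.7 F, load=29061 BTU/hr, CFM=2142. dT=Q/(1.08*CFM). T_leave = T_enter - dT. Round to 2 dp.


dT = 29061/(1.08*2142) = 12.5622
T_leave = 76.7 - 12.5622 = 64.14 F

64.14 F


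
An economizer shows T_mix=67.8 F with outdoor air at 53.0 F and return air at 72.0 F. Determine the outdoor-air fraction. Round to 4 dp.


frac = (67.8 - 72.0) / (53.0 - 72.0) = 0.2211

0.2211


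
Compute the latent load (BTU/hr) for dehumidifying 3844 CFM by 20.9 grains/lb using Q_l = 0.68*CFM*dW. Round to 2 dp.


Q = 0.68 * 3844 * 20.9 = 54630.93 BTU/hr

54630.93 BTU/hr


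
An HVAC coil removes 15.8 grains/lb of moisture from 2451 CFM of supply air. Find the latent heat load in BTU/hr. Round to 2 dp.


Q = 0.68 * 2451 * 15.8 = 26333.54 BTU/hr

26333.54 BTU/hr


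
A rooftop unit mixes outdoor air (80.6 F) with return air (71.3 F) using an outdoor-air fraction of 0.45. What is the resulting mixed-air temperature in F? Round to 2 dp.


T_mix = 0.45*80.6 + 0.55*71.3 = 75.49 F

75.49 F


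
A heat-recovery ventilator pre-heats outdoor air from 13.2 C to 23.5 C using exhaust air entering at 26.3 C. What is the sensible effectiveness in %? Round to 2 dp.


eff = (23.5-13.2)/(26.3-13.2)*100 = 78.63 %

78.63 %


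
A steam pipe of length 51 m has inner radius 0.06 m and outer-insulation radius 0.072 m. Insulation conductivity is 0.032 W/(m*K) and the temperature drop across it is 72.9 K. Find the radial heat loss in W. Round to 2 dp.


Q = 2*pi*0.032*51*72.9/ln(0.072/0.06) = 4100.05 W

4100.05 W


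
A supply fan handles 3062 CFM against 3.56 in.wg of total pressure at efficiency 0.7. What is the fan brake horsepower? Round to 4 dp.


BHP = 3062 * 3.56 / (6356 * 0.7) = 2.4500 hp

2.4500 hp


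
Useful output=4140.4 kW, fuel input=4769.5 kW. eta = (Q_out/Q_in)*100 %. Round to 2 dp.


eta = (4140.4/4769.5)*100 = 86.81 %

86.81 %


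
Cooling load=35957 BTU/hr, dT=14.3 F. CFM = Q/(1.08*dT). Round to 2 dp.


CFM = 35957 / (1.08 * 14.3) = 2328.22

2328.22 CFM


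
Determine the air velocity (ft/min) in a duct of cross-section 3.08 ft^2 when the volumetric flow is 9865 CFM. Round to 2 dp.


V = 9865 / 3.08 = 3202.92 ft/min

3202.92 ft/min


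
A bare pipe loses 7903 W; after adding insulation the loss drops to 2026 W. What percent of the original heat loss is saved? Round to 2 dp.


Savings = ((7903-2026)/7903)*100 = 74.36 %

74.36 %


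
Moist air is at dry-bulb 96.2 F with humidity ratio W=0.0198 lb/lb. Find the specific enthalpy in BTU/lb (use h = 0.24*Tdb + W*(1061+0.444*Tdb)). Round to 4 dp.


h = 0.24*96.2 + 0.0198*(1061+0.444*96.2) = 44.9415 BTU/lb

44.9415 BTU/lb


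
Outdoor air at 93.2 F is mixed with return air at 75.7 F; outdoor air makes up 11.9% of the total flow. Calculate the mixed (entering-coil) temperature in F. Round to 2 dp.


T_mix = 75.7 + (11.9/100)*(93.2-75.7) = 77.78 F

77.78 F


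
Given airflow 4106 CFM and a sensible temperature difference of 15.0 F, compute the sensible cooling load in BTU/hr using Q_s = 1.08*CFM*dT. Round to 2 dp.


Q = 1.08 * 4106 * 15.0 = 66517.20 BTU/hr

66517.20 BTU/hr


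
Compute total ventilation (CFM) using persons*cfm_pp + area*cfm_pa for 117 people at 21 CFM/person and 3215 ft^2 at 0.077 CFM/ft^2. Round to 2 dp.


Total = 117*21 + 3215*0.077 = 2704.56 CFM

2704.56 CFM


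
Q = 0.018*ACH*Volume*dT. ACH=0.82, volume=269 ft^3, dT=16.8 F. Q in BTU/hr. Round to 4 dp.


Q = 0.018 * 0.82 * 269 * 16.8 = 66.7034 BTU/hr

66.7034 BTU/hr


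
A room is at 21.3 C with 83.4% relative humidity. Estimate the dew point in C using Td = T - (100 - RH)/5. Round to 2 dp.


Td = 21.3 - (100-83.4)/5 = 17.98 C

17.98 C


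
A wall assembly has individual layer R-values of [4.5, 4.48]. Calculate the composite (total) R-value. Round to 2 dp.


R_total = 4.5 + 4.48 = 8.98

8.98


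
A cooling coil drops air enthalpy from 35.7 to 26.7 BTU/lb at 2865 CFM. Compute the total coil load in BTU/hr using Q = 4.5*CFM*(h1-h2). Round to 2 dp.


Q = 4.5 * 2865 * (35.7 - 26.7) = 116032.50 BTU/hr

116032.50 BTU/hr


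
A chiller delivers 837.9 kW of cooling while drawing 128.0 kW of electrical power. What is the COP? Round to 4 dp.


COP = 837.9 / 128.0 = 6.5461

6.5461


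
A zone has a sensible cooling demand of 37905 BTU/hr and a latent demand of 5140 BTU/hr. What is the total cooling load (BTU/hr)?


Qt = 37905 + 5140 = 43045 BTU/hr

43045 BTU/hr


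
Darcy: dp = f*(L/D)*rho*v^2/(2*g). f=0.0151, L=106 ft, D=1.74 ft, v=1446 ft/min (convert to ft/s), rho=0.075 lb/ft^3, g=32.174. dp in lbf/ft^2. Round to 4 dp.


v_fps = 1446/60 = 24.1 ft/s
dp = 0.0151*(106/1.74)*0.075*24.1^2/(2*32.174) = 0.6227 lbf/ft^2

0.6227 lbf/ft^2


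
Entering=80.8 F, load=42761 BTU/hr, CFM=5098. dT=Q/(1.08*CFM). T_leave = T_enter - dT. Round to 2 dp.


dT = 42761/(1.08*5098) = 7.7665
T_leave = 80.8 - 7.7665 = 73.03 F

73.03 F


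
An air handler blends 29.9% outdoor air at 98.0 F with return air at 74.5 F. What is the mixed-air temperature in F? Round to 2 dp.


T_mix = 74.5 + (29.9/100)*(98.0-74.5) = 81.53 F

81.53 F


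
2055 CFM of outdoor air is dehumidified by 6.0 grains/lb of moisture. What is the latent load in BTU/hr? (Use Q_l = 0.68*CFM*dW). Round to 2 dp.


Q = 0.68 * 2055 * 6.0 = 8384.40 BTU/hr

8384.40 BTU/hr


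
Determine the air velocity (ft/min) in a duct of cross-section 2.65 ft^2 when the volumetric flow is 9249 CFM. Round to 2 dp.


V = 9249 / 2.65 = 3490.19 ft/min

3490.19 ft/min


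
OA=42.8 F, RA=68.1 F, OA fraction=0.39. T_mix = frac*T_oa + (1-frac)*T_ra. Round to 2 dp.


T_mix = 0.39*42.8 + 0.61*68.1 = 58.23 F

58.23 F


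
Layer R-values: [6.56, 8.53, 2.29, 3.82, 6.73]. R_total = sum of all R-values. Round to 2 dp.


R_total = 6.56 + 8.53 + 2.29 + 3.82 + 6.73 = 27.93

27.93


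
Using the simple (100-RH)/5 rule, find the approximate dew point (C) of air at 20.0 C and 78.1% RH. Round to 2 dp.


Td = 20.0 - (100-78.1)/5 = 15.62 C

15.62 C


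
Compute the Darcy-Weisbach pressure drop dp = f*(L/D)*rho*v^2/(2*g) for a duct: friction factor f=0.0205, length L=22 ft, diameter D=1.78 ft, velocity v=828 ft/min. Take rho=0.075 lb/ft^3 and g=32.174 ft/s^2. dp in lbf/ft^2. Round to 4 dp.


v_fps = 828/60 = 13.8 ft/s
dp = 0.0205*(22/1.78)*0.075*13.8^2/(2*32.174) = 0.0562 lbf/ft^2

0.0562 lbf/ft^2


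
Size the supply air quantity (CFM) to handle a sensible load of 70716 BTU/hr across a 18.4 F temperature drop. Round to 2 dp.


CFM = 70716 / (1.08 * 18.4) = 3558.57

3558.57 CFM


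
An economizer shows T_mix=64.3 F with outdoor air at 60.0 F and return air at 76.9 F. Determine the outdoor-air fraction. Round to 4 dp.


frac = (64.3 - 76.9) / (60.0 - 76.9) = 0.7456

0.7456


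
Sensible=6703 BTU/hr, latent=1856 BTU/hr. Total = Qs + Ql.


Qt = 6703 + 1856 = 8559 BTU/hr

8559 BTU/hr


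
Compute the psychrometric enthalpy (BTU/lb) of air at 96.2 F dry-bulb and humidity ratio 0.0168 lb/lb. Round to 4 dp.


h = 0.24*96.2 + 0.0168*(1061+0.444*96.2) = 41.6304 BTU/lb

41.6304 BTU/lb


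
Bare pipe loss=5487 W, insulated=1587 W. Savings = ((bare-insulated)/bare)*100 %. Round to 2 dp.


Savings = ((5487-1587)/5487)*100 = 71.08 %

71.08 %


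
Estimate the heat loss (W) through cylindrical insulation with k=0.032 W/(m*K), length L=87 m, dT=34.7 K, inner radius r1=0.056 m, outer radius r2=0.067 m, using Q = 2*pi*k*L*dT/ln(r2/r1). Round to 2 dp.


Q = 2*pi*0.032*87*34.7/ln(0.067/0.056) = 3384.54 W

3384.54 W


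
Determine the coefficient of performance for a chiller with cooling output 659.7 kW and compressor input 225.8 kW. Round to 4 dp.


COP = 659.7 / 225.8 = 2.9216

2.9216


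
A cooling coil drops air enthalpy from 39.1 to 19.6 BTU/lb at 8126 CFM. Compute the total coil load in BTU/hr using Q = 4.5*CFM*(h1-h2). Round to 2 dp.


Q = 4.5 * 8126 * (39.1 - 19.6) = 713056.50 BTU/hr

713056.50 BTU/hr


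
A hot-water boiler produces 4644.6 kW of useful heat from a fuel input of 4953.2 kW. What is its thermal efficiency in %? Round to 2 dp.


eta = (4644.6/4953.2)*100 = 93.77 %

93.77 %


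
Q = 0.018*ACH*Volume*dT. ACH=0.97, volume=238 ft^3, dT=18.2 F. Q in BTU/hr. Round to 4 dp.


Q = 0.018 * 0.97 * 238 * 18.2 = 75.6297 BTU/hr

75.6297 BTU/hr


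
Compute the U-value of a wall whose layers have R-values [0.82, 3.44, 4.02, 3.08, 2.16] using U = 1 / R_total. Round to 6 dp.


R_total = 0.82 + 3.44 + 4.02 + 3.08 + 2.16 = 13.52
U = 1/13.52 = 0.073964

0.073964


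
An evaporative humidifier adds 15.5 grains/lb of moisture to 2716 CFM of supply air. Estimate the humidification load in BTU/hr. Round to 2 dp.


Q = 0.68 * 2716 * 15.5 = 28626.64 BTU/hr

28626.64 BTU/hr


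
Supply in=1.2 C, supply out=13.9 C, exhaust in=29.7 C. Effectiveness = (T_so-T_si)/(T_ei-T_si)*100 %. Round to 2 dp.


eff = (13.9-1.2)/(29.7-1.2)*100 = 44.56 %

44.56 %


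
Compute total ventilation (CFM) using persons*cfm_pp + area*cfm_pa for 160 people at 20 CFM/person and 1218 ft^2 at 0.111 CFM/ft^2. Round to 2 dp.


Total = 160*20 + 1218*0.111 = 3335.20 CFM

3335.20 CFM


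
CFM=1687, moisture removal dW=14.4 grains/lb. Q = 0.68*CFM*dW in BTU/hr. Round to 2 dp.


Q = 0.68 * 1687 * 14.4 = 16519.10 BTU/hr

16519.10 BTU/hr


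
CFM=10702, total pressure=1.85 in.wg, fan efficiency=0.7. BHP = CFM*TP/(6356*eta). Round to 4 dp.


BHP = 10702 * 1.85 / (6356 * 0.7) = 4.4499 hp

4.4499 hp


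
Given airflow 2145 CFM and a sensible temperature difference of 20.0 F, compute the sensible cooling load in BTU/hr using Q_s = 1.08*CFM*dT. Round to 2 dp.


Q = 1.08 * 2145 * 20.0 = 46332.00 BTU/hr

46332.00 BTU/hr


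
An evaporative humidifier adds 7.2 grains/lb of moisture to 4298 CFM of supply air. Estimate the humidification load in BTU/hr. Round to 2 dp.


Q = 0.68 * 4298 * 7.2 = 21043.01 BTU/hr

21043.01 BTU/hr


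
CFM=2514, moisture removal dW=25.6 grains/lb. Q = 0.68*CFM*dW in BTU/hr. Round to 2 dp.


Q = 0.68 * 2514 * 25.6 = 43763.71 BTU/hr

43763.71 BTU/hr


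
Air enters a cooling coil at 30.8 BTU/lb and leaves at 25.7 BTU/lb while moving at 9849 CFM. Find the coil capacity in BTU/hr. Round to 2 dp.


Q = 4.5 * 9849 * (30.8 - 25.7) = 226034.55 BTU/hr

226034.55 BTU/hr


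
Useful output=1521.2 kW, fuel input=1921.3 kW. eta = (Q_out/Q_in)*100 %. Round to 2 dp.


eta = (1521.2/1921.3)*100 = 79.18 %

79.18 %


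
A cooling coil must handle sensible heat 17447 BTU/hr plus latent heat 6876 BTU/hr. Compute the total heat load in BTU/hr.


Qt = 17447 + 6876 = 24323 BTU/hr

24323 BTU/hr


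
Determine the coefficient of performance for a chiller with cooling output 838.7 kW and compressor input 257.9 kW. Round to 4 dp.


COP = 838.7 / 257.9 = 3.2520

3.2520


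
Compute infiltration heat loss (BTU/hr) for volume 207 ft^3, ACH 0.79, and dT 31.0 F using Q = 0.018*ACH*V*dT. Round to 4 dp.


Q = 0.018 * 0.79 * 207 * 31.0 = 91.2497 BTU/hr

91.2497 BTU/hr


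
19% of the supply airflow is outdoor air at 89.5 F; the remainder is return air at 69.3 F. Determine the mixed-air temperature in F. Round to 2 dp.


T_mix = 0.19*89.5 + 0.81*69.3 = 73.14 F

73.14 F


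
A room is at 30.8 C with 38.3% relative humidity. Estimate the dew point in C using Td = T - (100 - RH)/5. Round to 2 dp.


Td = 30.8 - (100-38.3)/5 = 18.46 C

18.46 C


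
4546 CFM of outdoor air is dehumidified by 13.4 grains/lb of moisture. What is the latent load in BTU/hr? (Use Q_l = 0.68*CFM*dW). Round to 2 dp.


Q = 0.68 * 4546 * 13.4 = 41423.15 BTU/hr

41423.15 BTU/hr
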